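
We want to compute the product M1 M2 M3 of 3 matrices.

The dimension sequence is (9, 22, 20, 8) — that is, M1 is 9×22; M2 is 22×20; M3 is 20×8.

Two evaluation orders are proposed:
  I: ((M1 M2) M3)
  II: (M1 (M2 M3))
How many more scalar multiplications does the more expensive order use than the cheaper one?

296

Order I = ((M1 M2) M3): (M1 M2): 9×22 by 22×20 → 9×20, cost 9·22·20 = 3960; ((M1 M2) M3): 9×20 by 20×8 → 9×8, cost 9·20·8 = 1440; cumulative 5400. Total 5400.
Order II = (M1 (M2 M3)): (M2 M3): 22×20 by 20×8 → 22×8, cost 22·20·8 = 3520; (M1 (M2 M3)): 9×22 by 22×8 → 9×8, cost 9·22·8 = 1584; cumulative 5104. Total 5104.
Difference: |5400 − 5104| = 296.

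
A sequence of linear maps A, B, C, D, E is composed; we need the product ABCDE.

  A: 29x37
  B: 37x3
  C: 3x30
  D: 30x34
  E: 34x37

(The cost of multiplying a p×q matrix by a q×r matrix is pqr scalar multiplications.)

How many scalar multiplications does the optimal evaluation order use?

13272

Adjacent pairs: AB = 29·37·3 = 3219; BC = 37·3·30 = 3330; CD = 3·30·34 = 3060; DE = 30·34·37 = 37740.
Length 3: A..C: k=1: 0+3330+29·37·30=35520; k=2: 3219+0+29·3·30=5829 → min 5829 | B..D: k=2: 0+3060+37·3·34=6834; k=3: 3330+0+37·30·34=41070 → min 6834 | C..E: k=3: 0+37740+3·30·37=41070; k=4: 3060+0+3·34·37=6834 → min 6834.
Length 4: A..D: k=1: 0+6834+29·37·34=43316; k=2: 3219+3060+29·3·34=9237; k=3: 5829+0+29·30·34=35409 → min 9237 | B..E: k=2: 0+6834+37·3·37=10941; k=3: 3330+37740+37·30·37=82140; k=4: 6834+0+37·34·37=53380 → min 10941.
Length 5: A..E: k=1: 0+10941+29·37·37=50642; k=2: 3219+6834+29·3·37=13272; k=3: 5829+37740+29·30·37=75759; k=4: 9237+0+29·34·37=45719 → min 13272.
Optimal order: ((AB)((CD)E)) with cost 13272.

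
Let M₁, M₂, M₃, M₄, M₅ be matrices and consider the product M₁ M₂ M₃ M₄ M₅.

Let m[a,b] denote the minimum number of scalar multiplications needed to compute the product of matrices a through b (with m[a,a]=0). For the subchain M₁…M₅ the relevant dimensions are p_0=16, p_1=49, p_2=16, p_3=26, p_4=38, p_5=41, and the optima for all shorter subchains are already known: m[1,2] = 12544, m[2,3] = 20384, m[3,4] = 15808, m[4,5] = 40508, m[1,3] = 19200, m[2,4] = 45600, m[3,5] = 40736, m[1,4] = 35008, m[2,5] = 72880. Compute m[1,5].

m[1,5] = min over k∈[1,4] of m[1,k]+m[k+1,5]+p_{0}·p_k·p_{5}.
k=1: 0 + 72880 + 16·49·41 = 105024; k=2: 12544 + 40736 + 16·16·41 = 63776; k=3: 19200 + 40508 + 16·26·41 = 76764; k=4: 35008 + 0 + 16·38·41 = 59936.
Minimum: 59936 at k=4.

59936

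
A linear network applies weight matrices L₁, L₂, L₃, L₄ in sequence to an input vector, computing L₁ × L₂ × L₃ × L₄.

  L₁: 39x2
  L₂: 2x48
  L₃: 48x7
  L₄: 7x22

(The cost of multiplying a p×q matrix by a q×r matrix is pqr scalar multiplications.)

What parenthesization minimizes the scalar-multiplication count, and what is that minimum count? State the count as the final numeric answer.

Adjacent pairs: L₁L₂ = 39·2·48 = 3744; L₂L₃ = 2·48·7 = 672; L₃L₄ = 48·7·22 = 7392.
Length 3: L₁..L₃: k=1: 0+672+39·2·7=1218; k=2: 3744+0+39·48·7=16848 → min 1218 | L₂..L₄: k=2: 0+7392+2·48·22=9504; k=3: 672+0+2·7·22=980 → min 980.
Length 4: L₁..L₄: k=1: 0+980+39·2·22=2696; k=2: 3744+7392+39·48·22=52320; k=3: 1218+0+39·7·22=7224 → min 2696.
Optimal parenthesization: (L₁ × ((L₂ × L₃) × L₄)) with cost 2696.

2696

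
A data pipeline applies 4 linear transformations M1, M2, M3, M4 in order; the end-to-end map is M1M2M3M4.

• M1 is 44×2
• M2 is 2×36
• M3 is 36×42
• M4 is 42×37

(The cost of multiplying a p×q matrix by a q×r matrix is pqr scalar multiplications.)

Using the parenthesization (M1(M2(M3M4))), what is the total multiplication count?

(M3M4): 36×42 by 42×37 → 36×37, cost 36·42·37 = 55944
(M2(M3M4)): 2×36 by 36×37 → 2×37, cost 2·36·37 = 2664; cumulative 58608
(M1(M2(M3M4))): 44×2 by 2×37 → 44×37, cost 44·2·37 = 3256; cumulative 61864
Total: 61864 scalar multiplications.

61864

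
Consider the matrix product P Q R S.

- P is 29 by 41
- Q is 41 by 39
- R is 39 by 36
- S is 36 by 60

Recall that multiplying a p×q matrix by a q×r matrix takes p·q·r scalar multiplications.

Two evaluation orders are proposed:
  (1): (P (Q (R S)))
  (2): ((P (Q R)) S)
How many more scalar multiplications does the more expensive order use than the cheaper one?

88512

Order (1) = (P (Q (R S))): (R S): 39×36 by 36×60 → 39×60, cost 39·36·60 = 84240; (Q (R S)): 41×39 by 39×60 → 41×60, cost 41·39·60 = 95940; cumulative 180180; (P (Q (R S))): 29×41 by 41×60 → 29×60, cost 29·41·60 = 71340; cumulative 251520. Total 251520.
Order (2) = ((P (Q R)) S): (Q R): 41×39 by 39×36 → 41×36, cost 41·39·36 = 57564; (P (Q R)): 29×41 by 41×36 → 29×36, cost 29·41·36 = 42804; cumulative 100368; ((P (Q R)) S): 29×36 by 36×60 → 29×60, cost 29·36·60 = 62640; cumulative 163008. Total 163008.
Difference: |251520 − 163008| = 88512.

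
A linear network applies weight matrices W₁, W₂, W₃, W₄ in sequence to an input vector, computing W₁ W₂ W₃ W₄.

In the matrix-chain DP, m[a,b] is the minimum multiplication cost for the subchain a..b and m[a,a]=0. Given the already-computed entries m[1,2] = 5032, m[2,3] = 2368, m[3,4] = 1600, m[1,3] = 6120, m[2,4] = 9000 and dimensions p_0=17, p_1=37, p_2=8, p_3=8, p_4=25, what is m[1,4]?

m[1,4] = min over k∈[1,3] of m[1,k]+m[k+1,4]+p_{0}·p_k·p_{4}.
k=1: 0 + 9000 + 17·37·25 = 24725; k=2: 5032 + 1600 + 17·8·25 = 10032; k=3: 6120 + 0 + 17·8·25 = 9520.
Minimum: 9520 at k=3.

9520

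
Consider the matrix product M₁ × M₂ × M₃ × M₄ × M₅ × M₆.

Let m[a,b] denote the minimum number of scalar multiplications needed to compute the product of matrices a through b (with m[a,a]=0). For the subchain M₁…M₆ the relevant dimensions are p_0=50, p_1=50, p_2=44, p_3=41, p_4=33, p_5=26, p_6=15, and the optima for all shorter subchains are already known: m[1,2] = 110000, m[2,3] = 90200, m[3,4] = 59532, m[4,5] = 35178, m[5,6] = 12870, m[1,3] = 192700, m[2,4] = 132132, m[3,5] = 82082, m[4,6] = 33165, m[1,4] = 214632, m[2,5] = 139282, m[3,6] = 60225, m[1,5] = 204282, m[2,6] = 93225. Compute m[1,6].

130725

m[1,6] = min over k∈[1,5] of m[1,k]+m[k+1,6]+p_{0}·p_k·p_{6}.
k=1: 0 + 93225 + 50·50·15 = 130725; k=2: 110000 + 60225 + 50·44·15 = 203225; k=3: 192700 + 33165 + 50·41·15 = 256615; k=4: 214632 + 12870 + 50·33·15 = 252252; k=5: 204282 + 0 + 50·26·15 = 223782.
Minimum: 130725 at k=1.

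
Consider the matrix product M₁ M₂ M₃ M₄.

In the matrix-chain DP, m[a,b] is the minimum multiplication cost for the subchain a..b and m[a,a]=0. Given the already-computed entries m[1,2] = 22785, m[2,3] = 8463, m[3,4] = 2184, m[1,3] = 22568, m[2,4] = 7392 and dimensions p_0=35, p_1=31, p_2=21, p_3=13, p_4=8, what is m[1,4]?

m[1,4] = min over k∈[1,3] of m[1,k]+m[k+1,4]+p_{0}·p_k·p_{4}.
k=1: 0 + 7392 + 35·31·8 = 16072; k=2: 22785 + 2184 + 35·21·8 = 30849; k=3: 22568 + 0 + 35·13·8 = 26208.
Minimum: 16072 at k=1.

16072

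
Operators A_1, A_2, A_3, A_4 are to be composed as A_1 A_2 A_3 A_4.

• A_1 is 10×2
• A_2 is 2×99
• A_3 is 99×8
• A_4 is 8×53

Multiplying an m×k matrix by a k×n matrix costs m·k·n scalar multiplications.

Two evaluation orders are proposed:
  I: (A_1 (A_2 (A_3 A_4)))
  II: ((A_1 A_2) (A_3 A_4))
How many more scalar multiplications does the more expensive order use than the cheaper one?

Order I = (A_1 (A_2 (A_3 A_4))): (A_3 A_4): 99×8 by 8×53 → 99×53, cost 99·8·53 = 41976; (A_2 (A_3 A_4)): 2×99 by 99×53 → 2×53, cost 2·99·53 = 10494; cumulative 52470; (A_1 (A_2 (A_3 A_4))): 10×2 by 2×53 → 10×53, cost 10·2·53 = 1060; cumulative 53530. Total 53530.
Order II = ((A_1 A_2) (A_3 A_4)): (A_1 A_2): 10×2 by 2×99 → 10×99, cost 10·2·99 = 1980; (A_3 A_4): 99×8 by 8×53 → 99×53, cost 99·8·53 = 41976; ((A_1 A_2) (A_3 A_4)): 10×99 by 99×53 → 10×53, cost 10·99·53 = 52470; cumulative 96426. Total 96426.
Difference: |53530 − 96426| = 42896.

42896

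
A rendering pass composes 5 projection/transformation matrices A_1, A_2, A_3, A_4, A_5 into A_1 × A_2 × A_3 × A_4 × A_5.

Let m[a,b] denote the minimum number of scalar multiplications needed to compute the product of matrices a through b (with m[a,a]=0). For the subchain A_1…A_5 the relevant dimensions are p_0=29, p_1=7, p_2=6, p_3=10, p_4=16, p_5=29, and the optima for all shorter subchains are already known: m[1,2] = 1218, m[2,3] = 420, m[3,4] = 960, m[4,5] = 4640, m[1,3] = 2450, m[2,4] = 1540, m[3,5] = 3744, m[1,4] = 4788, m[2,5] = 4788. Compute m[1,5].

10008

m[1,5] = min over k∈[1,4] of m[1,k]+m[k+1,5]+p_{0}·p_k·p_{5}.
k=1: 0 + 4788 + 29·7·29 = 10675; k=2: 1218 + 3744 + 29·6·29 = 10008; k=3: 2450 + 4640 + 29·10·29 = 15500; k=4: 4788 + 0 + 29·16·29 = 18244.
Minimum: 10008 at k=2.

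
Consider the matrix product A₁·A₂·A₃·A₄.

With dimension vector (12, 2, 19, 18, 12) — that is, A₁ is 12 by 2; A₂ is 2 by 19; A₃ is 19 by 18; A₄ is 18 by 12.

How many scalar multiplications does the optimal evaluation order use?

1404

Adjacent pairs: A₁A₂ = 12·2·19 = 456; A₂A₃ = 2·19·18 = 684; A₃A₄ = 19·18·12 = 4104.
Length 3: A₁..A₃: k=1: 0+684+12·2·18=1116; k=2: 456+0+12·19·18=4560 → min 1116 | A₂..A₄: k=2: 0+4104+2·19·12=4560; k=3: 684+0+2·18·12=1116 → min 1116.
Length 4: A₁..A₄: k=1: 0+1116+12·2·12=1404; k=2: 456+4104+12·19·12=7296; k=3: 1116+0+12·18·12=3708 → min 1404.
Optimal order: (A₁·((A₂·A₃)·A₄)) with cost 1404.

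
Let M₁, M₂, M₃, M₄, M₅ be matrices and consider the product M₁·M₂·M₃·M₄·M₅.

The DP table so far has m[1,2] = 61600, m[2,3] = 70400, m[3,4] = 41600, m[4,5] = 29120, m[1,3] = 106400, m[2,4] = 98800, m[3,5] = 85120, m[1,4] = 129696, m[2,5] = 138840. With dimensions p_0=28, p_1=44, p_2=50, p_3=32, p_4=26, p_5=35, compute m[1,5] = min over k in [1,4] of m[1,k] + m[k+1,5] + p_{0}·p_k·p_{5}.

155176

m[1,5] = min over k∈[1,4] of m[1,k]+m[k+1,5]+p_{0}·p_k·p_{5}.
k=1: 0 + 138840 + 28·44·35 = 181960; k=2: 61600 + 85120 + 28·50·35 = 195720; k=3: 106400 + 29120 + 28·32·35 = 166880; k=4: 129696 + 0 + 28·26·35 = 155176.
Minimum: 155176 at k=4.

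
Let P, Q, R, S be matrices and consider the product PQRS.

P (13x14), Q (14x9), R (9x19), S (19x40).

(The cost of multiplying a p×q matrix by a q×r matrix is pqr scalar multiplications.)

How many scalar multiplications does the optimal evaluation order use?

Adjacent pairs: PQ = 13·14·9 = 1638; QR = 14·9·19 = 2394; RS = 9·19·40 = 6840.
Length 3: P..R: k=1: 0+2394+13·14·19=5852; k=2: 1638+0+13·9·19=3861 → min 3861 | Q..S: k=2: 0+6840+14·9·40=11880; k=3: 2394+0+14·19·40=13034 → min 11880.
Length 4: P..S: k=1: 0+11880+13·14·40=19160; k=2: 1638+6840+13·9·40=13158; k=3: 3861+0+13·19·40=13741 → min 13158.
Optimal order: ((PQ)(RS)) with cost 13158.

13158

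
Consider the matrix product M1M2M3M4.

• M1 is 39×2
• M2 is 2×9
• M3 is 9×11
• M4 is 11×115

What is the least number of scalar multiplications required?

Adjacent pairs: M1M2 = 39·2·9 = 702; M2M3 = 2·9·11 = 198; M3M4 = 9·11·115 = 11385.
Length 3: M1..M3: k=1: 0+198+39·2·11=1056; k=2: 702+0+39·9·11=4563 → min 1056 | M2..M4: k=2: 0+11385+2·9·115=13455; k=3: 198+0+2·11·115=2728 → min 2728.
Length 4: M1..M4: k=1: 0+2728+39·2·115=11698; k=2: 702+11385+39·9·115=52452; k=3: 1056+0+39·11·115=50391 → min 11698.
Optimal order: (M1((M2M3)M4)) with cost 11698.

11698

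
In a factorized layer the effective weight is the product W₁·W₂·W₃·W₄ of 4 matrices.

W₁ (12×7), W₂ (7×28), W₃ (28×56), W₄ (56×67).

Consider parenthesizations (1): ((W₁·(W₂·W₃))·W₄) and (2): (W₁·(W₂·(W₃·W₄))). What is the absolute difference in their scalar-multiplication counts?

Order (1) = ((W₁·(W₂·W₃))·W₄): (W₂·W₃): 7×28 by 28×56 → 7×56, cost 7·28·56 = 10976; (W₁·(W₂·W₃)): 12×7 by 7×56 → 12×56, cost 12·7·56 = 4704; cumulative 15680; ((W₁·(W₂·W₃))·W₄): 12×56 by 56×67 → 12×67, cost 12·56·67 = 45024; cumulative 60704. Total 60704.
Order (2) = (W₁·(W₂·(W₃·W₄))): (W₃·W₄): 28×56 by 56×67 → 28×67, cost 28·56·67 = 105056; (W₂·(W₃·W₄)): 7×28 by 28×67 → 7×67, cost 7·28·67 = 13132; cumulative 118188; (W₁·(W₂·(W₃·W₄))): 12×7 by 7×67 → 12×67, cost 12·7·67 = 5628; cumulative 123816. Total 123816.
Difference: |60704 − 123816| = 63112.

63112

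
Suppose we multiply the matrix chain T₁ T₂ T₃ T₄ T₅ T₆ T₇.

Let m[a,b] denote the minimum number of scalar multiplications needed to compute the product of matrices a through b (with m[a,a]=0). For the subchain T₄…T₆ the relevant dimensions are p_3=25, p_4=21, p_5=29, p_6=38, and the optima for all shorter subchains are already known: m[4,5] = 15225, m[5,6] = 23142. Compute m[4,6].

42775

m[4,6] = min over k∈[4,5] of m[4,k]+m[k+1,6]+p_{3}·p_k·p_{6}.
k=4: 0 + 23142 + 25·21·38 = 43092; k=5: 15225 + 0 + 25·29·38 = 42775.
Minimum: 42775 at k=5.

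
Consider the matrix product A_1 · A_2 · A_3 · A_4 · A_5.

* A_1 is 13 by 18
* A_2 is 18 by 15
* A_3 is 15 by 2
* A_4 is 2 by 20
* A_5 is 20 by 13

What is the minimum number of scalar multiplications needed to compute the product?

1866

Adjacent pairs: A_1A_2 = 13·18·15 = 3510; A_2A_3 = 18·15·2 = 540; A_3A_4 = 15·2·20 = 600; A_4A_5 = 2·20·13 = 520.
Length 3: A_1..A_3: k=1: 0+540+13·18·2=1008; k=2: 3510+0+13·15·2=3900 → min 1008 | A_2..A_4: k=2: 0+600+18·15·20=6000; k=3: 540+0+18·2·20=1260 → min 1260 | A_3..A_5: k=3: 0+520+15·2·13=910; k=4: 600+0+15·20·13=4500 → min 910.
Length 4: A_1..A_4: k=1: 0+1260+13·18·20=5940; k=2: 3510+600+13·15·20=8010; k=3: 1008+0+13·2·20=1528 → min 1528 | A_2..A_5: k=2: 0+910+18·15·13=4420; k=3: 540+520+18·2·13=1528; k=4: 1260+0+18·20·13=5940 → min 1528.
Length 5: A_1..A_5: k=1: 0+1528+13·18·13=4570; k=2: 3510+910+13·15·13=6955; k=3: 1008+520+13·2·13=1866; k=4: 1528+0+13·20·13=4908 → min 1866.
Optimal order: ((A_1 · (A_2 · A_3)) · (A_4 · A_5)) with cost 1866.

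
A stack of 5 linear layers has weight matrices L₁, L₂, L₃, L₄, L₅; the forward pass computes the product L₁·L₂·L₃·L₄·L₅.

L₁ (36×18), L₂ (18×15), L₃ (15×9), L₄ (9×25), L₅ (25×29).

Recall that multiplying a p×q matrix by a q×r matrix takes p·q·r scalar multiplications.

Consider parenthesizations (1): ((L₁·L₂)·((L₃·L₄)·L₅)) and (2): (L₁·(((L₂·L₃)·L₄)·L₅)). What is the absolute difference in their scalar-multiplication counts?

Order (1) = ((L₁·L₂)·((L₃·L₄)·L₅)): (L₁·L₂): 36×18 by 18×15 → 36×15, cost 36·18·15 = 9720; (L₃·L₄): 15×9 by 9×25 → 15×25, cost 15·9·25 = 3375; ((L₃·L₄)·L₅): 15×25 by 25×29 → 15×29, cost 15·25·29 = 10875; cumulative 14250; ((L₁·L₂)·((L₃·L₄)·L₅)): 36×15 by 15×29 → 36×29, cost 36·15·29 = 15660; cumulative 39630. Total 39630.
Order (2) = (L₁·(((L₂·L₃)·L₄)·L₅)): (L₂·L₃): 18×15 by 15×9 → 18×9, cost 18·15·9 = 2430; ((L₂·L₃)·L₄): 18×9 by 9×25 → 18×25, cost 18·9·25 = 4050; cumulative 6480; (((L₂·L₃)·L₄)·L₅): 18×25 by 25×29 → 18×29, cost 18·25·29 = 13050; cumulative 19530; (L₁·(((L₂·L₃)·L₄)·L₅)): 36×18 by 18×29 → 36×29, cost 36·18·29 = 18792; cumulative 38322. Total 38322.
Difference: |39630 − 38322| = 1308.

1308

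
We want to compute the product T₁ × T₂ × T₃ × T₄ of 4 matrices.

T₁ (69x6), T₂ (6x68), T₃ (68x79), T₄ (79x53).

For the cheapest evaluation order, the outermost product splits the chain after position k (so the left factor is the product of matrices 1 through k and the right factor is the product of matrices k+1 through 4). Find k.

1

Adjacent pairs: T₁T₂ = 69·6·68 = 28152; T₂T₃ = 6·68·79 = 32232; T₃T₄ = 68·79·53 = 284716.
Length 3: T₁..T₃: k=1: 0+32232+69·6·79=64938; k=2: 28152+0+69·68·79=398820 → min 64938 | T₂..T₄: k=2: 0+284716+6·68·53=306340; k=3: 32232+0+6·79·53=57354 → min 57354.
Top-level splits: k=1: (T₁..T₁)·(T₂..T₄) → 0+57354+69·6·53 = 79296; k=2: (T₁..T₂)·(T₃..T₄) → 28152+284716+69·68·53 = 561544; k=3: (T₁..T₃)·(T₄..T₄) → 64938+0+69·79·53 = 353841.
Best split is after T₁, i.e. k = 1.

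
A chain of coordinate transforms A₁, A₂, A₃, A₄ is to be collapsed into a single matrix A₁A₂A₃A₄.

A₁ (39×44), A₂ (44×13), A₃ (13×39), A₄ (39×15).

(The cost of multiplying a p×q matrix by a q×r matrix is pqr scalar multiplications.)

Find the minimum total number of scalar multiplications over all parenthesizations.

Adjacent pairs: A₁A₂ = 39·44·13 = 22308; A₂A₃ = 44·13·39 = 22308; A₃A₄ = 13·39·15 = 7605.
Length 3: A₁..A₃: k=1: 0+22308+39·44·39=89232; k=2: 22308+0+39·13·39=42081 → min 42081 | A₂..A₄: k=2: 0+7605+44·13·15=16185; k=3: 22308+0+44·39·15=48048 → min 16185.
Length 4: A₁..A₄: k=1: 0+16185+39·44·15=41925; k=2: 22308+7605+39·13·15=37518; k=3: 42081+0+39·39·15=64896 → min 37518.
Optimal order: ((A₁A₂)(A₃A₄)) with cost 37518.

37518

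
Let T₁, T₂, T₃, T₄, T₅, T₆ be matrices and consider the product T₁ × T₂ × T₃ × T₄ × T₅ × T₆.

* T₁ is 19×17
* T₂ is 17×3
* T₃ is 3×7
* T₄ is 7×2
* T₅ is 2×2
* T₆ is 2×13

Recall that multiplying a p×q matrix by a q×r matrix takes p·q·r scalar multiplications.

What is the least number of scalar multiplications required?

Adjacent pairs: T₁T₂ = 19·17·3 = 969; T₂T₃ = 17·3·7 = 357; T₃T₄ = 3·7·2 = 42; T₄T₅ = 7·2·2 = 28; T₅T₆ = 2·2·13 = 52.
Length 3: T₁..T₃: k=1: 0+357+19·17·7=2618; k=2: 969+0+19·3·7=1368 → min 1368 | T₂..T₄: k=2: 0+42+17·3·2=144; k=3: 357+0+17·7·2=595 → min 144 | T₃..T₅: k=3: 0+28+3·7·2=70; k=4: 42+0+3·2·2=54 → min 54 | T₄..T₆: k=4: 0+52+7·2·13=234; k=5: 28+0+7·2·13=210 → min 210.
Length 4: T₁..T₄: k=1: 0+144+19·17·2=790; k=2: 969+42+19·3·2=1125; k=3: 1368+0+19·7·2=1634 → min 790 | T₂..T₅: k=2: 0+54+17·3·2=156; k=3: 357+28+17·7·2=623; k=4: 144+0+17·2·2=212 → min 156 | T₃..T₆: k=3: 0+210+3·7·13=483; k=4: 42+52+3·2·13=172; k=5: 54+0+3·2·13=132 → min 132.
Length 5: T₁..T₅: k=1: 0+156+19·17·2=802; k=2: 969+54+19·3·2=1137; k=3: 1368+28+19·7·2=1662; k=4: 790+0+19·2·2=866 → min 802 | T₂..T₆: k=2: 0+132+17·3·13=795; k=3: 357+210+17·7·13=2114; k=4: 144+52+17·2·13=638; k=5: 156+0+17·2·13=598 → min 598.
Length 6: T₁..T₆: k=1: 0+598+19·17·13=4797; k=2: 969+132+19·3·13=1842; k=3: 1368+210+19·7·13=3307; k=4: 790+52+19·2·13=1336; k=5: 802+0+19·2·13=1296 → min 1296.
Optimal order: ((T₁ × (T₂ × ((T₃ × T₄) × T₅))) × T₆) with cost 1296.

1296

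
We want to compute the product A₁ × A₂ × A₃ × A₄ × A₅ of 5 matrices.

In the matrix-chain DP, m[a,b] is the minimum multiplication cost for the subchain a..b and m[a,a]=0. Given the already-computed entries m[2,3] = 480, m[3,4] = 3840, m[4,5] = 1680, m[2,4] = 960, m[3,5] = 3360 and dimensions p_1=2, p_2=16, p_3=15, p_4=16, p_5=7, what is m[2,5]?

m[2,5] = min over k∈[2,4] of m[2,k]+m[k+1,5]+p_{1}·p_k·p_{5}.
k=2: 0 + 3360 + 2·16·7 = 3584; k=3: 480 + 1680 + 2·15·7 = 2370; k=4: 960 + 0 + 2·16·7 = 1184.
Minimum: 1184 at k=4.

1184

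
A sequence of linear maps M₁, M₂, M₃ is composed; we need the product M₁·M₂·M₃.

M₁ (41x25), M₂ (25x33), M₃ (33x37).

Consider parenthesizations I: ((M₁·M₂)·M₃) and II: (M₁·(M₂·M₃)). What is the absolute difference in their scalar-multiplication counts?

Order I = ((M₁·M₂)·M₃): (M₁·M₂): 41×25 by 25×33 → 41×33, cost 41·25·33 = 33825; ((M₁·M₂)·M₃): 41×33 by 33×37 → 41×37, cost 41·33·37 = 50061; cumulative 83886. Total 83886.
Order II = (M₁·(M₂·M₃)): (M₂·M₃): 25×33 by 33×37 → 25×37, cost 25·33·37 = 30525; (M₁·(M₂·M₃)): 41×25 by 25×37 → 41×37, cost 41·25·37 = 37925; cumulative 68450. Total 68450.
Difference: |83886 − 68450| = 15436.

15436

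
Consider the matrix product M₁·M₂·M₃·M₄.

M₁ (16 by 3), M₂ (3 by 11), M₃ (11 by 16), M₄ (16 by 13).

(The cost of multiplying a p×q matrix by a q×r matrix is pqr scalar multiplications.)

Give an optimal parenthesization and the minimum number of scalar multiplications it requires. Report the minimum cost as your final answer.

Adjacent pairs: M₁M₂ = 16·3·11 = 528; M₂M₃ = 3·11·16 = 528; M₃M₄ = 11·16·13 = 2288.
Length 3: M₁..M₃: k=1: 0+528+16·3·16=1296; k=2: 528+0+16·11·16=3344 → min 1296 | M₂..M₄: k=2: 0+2288+3·11·13=2717; k=3: 528+0+3·16·13=1152 → min 1152.
Length 4: M₁..M₄: k=1: 0+1152+16·3·13=1776; k=2: 528+2288+16·11·13=5104; k=3: 1296+0+16·16·13=4624 → min 1776.
Optimal parenthesization: (M₁·((M₂·M₃)·M₄)) with cost 1776.

1776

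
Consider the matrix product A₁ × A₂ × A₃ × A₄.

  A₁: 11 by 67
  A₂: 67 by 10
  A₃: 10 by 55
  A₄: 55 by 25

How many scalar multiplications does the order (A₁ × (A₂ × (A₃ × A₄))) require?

48925

(A₃ × A₄): 10×55 by 55×25 → 10×25, cost 10·55·25 = 13750
(A₂ × (A₃ × A₄)): 67×10 by 10×25 → 67×25, cost 67·10·25 = 16750; cumulative 30500
(A₁ × (A₂ × (A₃ × A₄))): 11×67 by 67×25 → 11×25, cost 11·67·25 = 18425; cumulative 48925
Total: 48925 scalar multiplications.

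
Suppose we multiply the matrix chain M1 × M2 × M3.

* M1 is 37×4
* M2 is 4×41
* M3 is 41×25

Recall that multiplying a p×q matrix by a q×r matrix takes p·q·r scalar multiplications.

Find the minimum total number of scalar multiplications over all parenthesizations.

7800

Order (M1 × (M2 × M3)): (M2 × M3): 4×41 by 41×25 → 4×25, cost 4·41·25 = 4100; (M1 × (M2 × M3)): 37×4 by 4×25 → 37×25, cost 37·4·25 = 3700; cumulative 7800. Total 7800.
Order ((M1 × M2) × M3): (M1 × M2): 37×4 by 4×41 → 37×41, cost 37·4·41 = 6068; ((M1 × M2) × M3): 37×41 by 41×25 → 37×25, cost 37·41·25 = 37925; cumulative 43993. Total 43993.
Minimum: 7800.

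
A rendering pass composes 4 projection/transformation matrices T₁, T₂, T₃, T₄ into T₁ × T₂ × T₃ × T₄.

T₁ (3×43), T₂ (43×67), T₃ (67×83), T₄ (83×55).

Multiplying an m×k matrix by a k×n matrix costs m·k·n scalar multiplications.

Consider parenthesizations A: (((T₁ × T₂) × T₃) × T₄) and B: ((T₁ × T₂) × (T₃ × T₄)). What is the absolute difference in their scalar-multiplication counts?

Order A = (((T₁ × T₂) × T₃) × T₄): (T₁ × T₂): 3×43 by 43×67 → 3×67, cost 3·43·67 = 8643; ((T₁ × T₂) × T₃): 3×67 by 67×83 → 3×83, cost 3·67·83 = 16683; cumulative 25326; (((T₁ × T₂) × T₃) × T₄): 3×83 by 83×55 → 3×55, cost 3·83·55 = 13695; cumulative 39021. Total 39021.
Order B = ((T₁ × T₂) × (T₃ × T₄)): (T₁ × T₂): 3×43 by 43×67 → 3×67, cost 3·43·67 = 8643; (T₃ × T₄): 67×83 by 83×55 → 67×55, cost 67·83·55 = 305855; ((T₁ × T₂) × (T₃ × T₄)): 3×67 by 67×55 → 3×55, cost 3·67·55 = 11055; cumulative 325553. Total 325553.
Difference: |39021 − 325553| = 286532.

286532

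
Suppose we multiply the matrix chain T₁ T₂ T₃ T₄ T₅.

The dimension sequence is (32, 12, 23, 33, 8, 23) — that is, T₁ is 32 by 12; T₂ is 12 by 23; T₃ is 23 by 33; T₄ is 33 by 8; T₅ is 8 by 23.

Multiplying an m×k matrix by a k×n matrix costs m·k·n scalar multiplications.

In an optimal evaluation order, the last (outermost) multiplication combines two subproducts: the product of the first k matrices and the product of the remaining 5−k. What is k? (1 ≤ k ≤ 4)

Adjacent pairs: T₁T₂ = 32·12·23 = 8832; T₂T₃ = 12·23·33 = 9108; T₃T₄ = 23·33·8 = 6072; T₄T₅ = 33·8·23 = 6072.
Length 3: T₁..T₃: k=1: 0+9108+32·12·33=21780; k=2: 8832+0+32·23·33=33120 → min 21780 | T₂..T₄: k=2: 0+6072+12·23·8=8280; k=3: 9108+0+12·33·8=12276 → min 8280 | T₃..T₅: k=3: 0+6072+23·33·23=23529; k=4: 6072+0+23·8·23=10304 → min 10304.
Length 4: T₁..T₄: k=1: 0+8280+32·12·8=11352; k=2: 8832+6072+32·23·8=20792; k=3: 21780+0+32·33·8=30228 → min 11352 | T₂..T₅: k=2: 0+10304+12·23·23=16652; k=3: 9108+6072+12·33·23=24288; k=4: 8280+0+12·8·23=10488 → min 10488.
Top-level splits: k=1: (T₁..T₁)·(T₂..T₅) → 0+10488+32·12·23 = 19320; k=2: (T₁..T₂)·(T₃..T₅) → 8832+10304+32·23·23 = 36064; k=3: (T₁..T₃)·(T₄..T₅) → 21780+6072+32·33·23 = 52140; k=4: (T₁..T₄)·(T₅..T₅) → 11352+0+32·8·23 = 17240.
Best split is after T₄, i.e. k = 4.

4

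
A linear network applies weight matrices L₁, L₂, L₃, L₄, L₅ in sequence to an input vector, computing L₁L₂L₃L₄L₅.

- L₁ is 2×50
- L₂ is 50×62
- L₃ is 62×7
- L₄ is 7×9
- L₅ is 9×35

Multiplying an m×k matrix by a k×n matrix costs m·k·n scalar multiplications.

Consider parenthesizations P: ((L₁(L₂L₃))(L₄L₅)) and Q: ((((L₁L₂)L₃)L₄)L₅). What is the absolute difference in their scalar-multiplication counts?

17271

Order P = ((L₁(L₂L₃))(L₄L₅)): (L₂L₃): 50×62 by 62×7 → 50×7, cost 50·62·7 = 21700; (L₁(L₂L₃)): 2×50 by 50×7 → 2×7, cost 2·50·7 = 700; cumulative 22400; (L₄L₅): 7×9 by 9×35 → 7×35, cost 7·9·35 = 2205; ((L₁(L₂L₃))(L₄L₅)): 2×7 by 7×35 → 2×35, cost 2·7·35 = 490; cumulative 25095. Total 25095.
Order Q = ((((L₁L₂)L₃)L₄)L₅): (L₁L₂): 2×50 by 50×62 → 2×62, cost 2·50·62 = 6200; ((L₁L₂)L₃): 2×62 by 62×7 → 2×7, cost 2·62·7 = 868; cumulative 7068; (((L₁L₂)L₃)L₄): 2×7 by 7×9 → 2×9, cost 2·7·9 = 126; cumulative 7194; ((((L₁L₂)L₃)L₄)L₅): 2×9 by 9×35 → 2×35, cost 2·9·35 = 630; cumulative 7824. Total 7824.
Difference: |25095 − 7824| = 17271.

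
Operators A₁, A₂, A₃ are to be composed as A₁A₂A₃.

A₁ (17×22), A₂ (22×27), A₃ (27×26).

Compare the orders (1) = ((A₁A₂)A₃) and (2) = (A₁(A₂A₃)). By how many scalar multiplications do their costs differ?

3136

Order (1) = ((A₁A₂)A₃): (A₁A₂): 17×22 by 22×27 → 17×27, cost 17·22·27 = 10098; ((A₁A₂)A₃): 17×27 by 27×26 → 17×26, cost 17·27·26 = 11934; cumulative 22032. Total 22032.
Order (2) = (A₁(A₂A₃)): (A₂A₃): 22×27 by 27×26 → 22×26, cost 22·27·26 = 15444; (A₁(A₂A₃)): 17×22 by 22×26 → 17×26, cost 17·22·26 = 9724; cumulative 25168. Total 25168.
Difference: |22032 − 25168| = 3136.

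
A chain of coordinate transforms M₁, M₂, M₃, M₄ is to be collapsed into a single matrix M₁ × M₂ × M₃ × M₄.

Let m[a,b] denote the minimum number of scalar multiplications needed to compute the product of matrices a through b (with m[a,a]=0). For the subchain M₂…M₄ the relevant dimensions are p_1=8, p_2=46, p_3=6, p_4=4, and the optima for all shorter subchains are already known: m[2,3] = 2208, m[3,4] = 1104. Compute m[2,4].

m[2,4] = min over k∈[2,3] of m[2,k]+m[k+1,4]+p_{1}·p_k·p_{4}.
k=2: 0 + 1104 + 8·46·4 = 2576; k=3: 2208 + 0 + 8·6·4 = 2400.
Minimum: 2400 at k=3.

2400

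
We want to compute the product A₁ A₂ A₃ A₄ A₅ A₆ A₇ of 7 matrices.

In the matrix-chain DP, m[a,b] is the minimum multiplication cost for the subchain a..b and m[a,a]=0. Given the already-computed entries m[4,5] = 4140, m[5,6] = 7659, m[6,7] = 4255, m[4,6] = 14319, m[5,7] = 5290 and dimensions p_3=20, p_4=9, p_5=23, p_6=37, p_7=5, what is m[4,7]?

6190

m[4,7] = min over k∈[4,6] of m[4,k]+m[k+1,7]+p_{3}·p_k·p_{7}.
k=4: 0 + 5290 + 20·9·5 = 6190; k=5: 4140 + 4255 + 20·23·5 = 10695; k=6: 14319 + 0 + 20·37·5 = 18019.
Minimum: 6190 at k=4.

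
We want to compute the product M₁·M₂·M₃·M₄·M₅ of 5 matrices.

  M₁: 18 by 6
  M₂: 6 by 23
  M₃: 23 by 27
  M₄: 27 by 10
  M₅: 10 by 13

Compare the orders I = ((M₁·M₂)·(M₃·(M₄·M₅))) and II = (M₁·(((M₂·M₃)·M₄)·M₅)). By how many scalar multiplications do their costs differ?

11919

Order I = ((M₁·M₂)·(M₃·(M₄·M₅))): (M₁·M₂): 18×6 by 6×23 → 18×23, cost 18·6·23 = 2484; (M₄·M₅): 27×10 by 10×13 → 27×13, cost 27·10·13 = 3510; (M₃·(M₄·M₅)): 23×27 by 27×13 → 23×13, cost 23·27·13 = 8073; cumulative 11583; ((M₁·M₂)·(M₃·(M₄·M₅))): 18×23 by 23×13 → 18×13, cost 18·23·13 = 5382; cumulative 19449. Total 19449.
Order II = (M₁·(((M₂·M₃)·M₄)·M₅)): (M₂·M₃): 6×23 by 23×27 → 6×27, cost 6·23·27 = 3726; ((M₂·M₃)·M₄): 6×27 by 27×10 → 6×10, cost 6·27·10 = 1620; cumulative 5346; (((M₂·M₃)·M₄)·M₅): 6×10 by 10×13 → 6×13, cost 6·10·13 = 780; cumulative 6126; (M₁·(((M₂·M₃)·M₄)·M₅)): 18×6 by 6×13 → 18×13, cost 18·6·13 = 1404; cumulative 7530. Total 7530.
Difference: |19449 − 7530| = 11919.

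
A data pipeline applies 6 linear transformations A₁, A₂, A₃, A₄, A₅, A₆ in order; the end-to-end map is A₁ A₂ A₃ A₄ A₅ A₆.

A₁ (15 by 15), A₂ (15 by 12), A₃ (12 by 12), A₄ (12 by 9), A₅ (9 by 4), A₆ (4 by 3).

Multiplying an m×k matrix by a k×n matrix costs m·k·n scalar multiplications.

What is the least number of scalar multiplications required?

Adjacent pairs: A₁A₂ = 15·15·12 = 2700; A₂A₃ = 15·12·12 = 2160; A₃A₄ = 12·12·9 = 1296; A₄A₅ = 12·9·4 = 432; A₅A₆ = 9·4·3 = 108.
Length 3: A₁..A₃: k=1: 0+2160+15·15·12=4860; k=2: 2700+0+15·12·12=4860 → min 4860 | A₂..A₄: k=2: 0+1296+15·12·9=2916; k=3: 2160+0+15·12·9=3780 → min 2916 | A₃..A₅: k=3: 0+432+12·12·4=1008; k=4: 1296+0+12·9·4=1728 → min 1008 | A₄..A₆: k=4: 0+108+12·9·3=432; k=5: 432+0+12·4·3=576 → min 432.
Length 4: A₁..A₄: k=1: 0+2916+15·15·9=4941; k=2: 2700+1296+15·12·9=5616; k=3: 4860+0+15·12·9=6480 → min 4941 | A₂..A₅: k=2: 0+1008+15·12·4=1728; k=3: 2160+432+15·12·4=3312; k=4: 2916+0+15·9·4=3456 → min 1728 | A₃..A₆: k=3: 0+432+12·12·3=864; k=4: 1296+108+12·9·3=1728; k=5: 1008+0+12·4·3=1152 → min 864.
Length 5: A₁..A₅: k=1: 0+1728+15·15·4=2628; k=2: 2700+1008+15·12·4=4428; k=3: 4860+432+15·12·4=6012; k=4: 4941+0+15·9·4=5481 → min 2628 | A₂..A₆: k=2: 0+864+15·12·3=1404; k=3: 2160+432+15·12·3=3132; k=4: 2916+108+15·9·3=3429; k=5: 1728+0+15·4·3=1908 → min 1404.
Length 6: A₁..A₆: k=1: 0+1404+15·15·3=2079; k=2: 2700+864+15·12·3=4104; k=3: 4860+432+15·12·3=5832; k=4: 4941+108+15·9·3=5454; k=5: 2628+0+15·4·3=2808 → min 2079.
Optimal order: (A₁ (A₂ (A₃ (A₄ (A₅ A₆))))) with cost 2079.

2079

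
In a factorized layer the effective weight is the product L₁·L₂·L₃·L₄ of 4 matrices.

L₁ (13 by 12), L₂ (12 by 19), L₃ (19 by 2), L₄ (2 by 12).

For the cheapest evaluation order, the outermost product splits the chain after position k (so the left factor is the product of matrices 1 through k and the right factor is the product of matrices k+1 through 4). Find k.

3

Adjacent pairs: L₁L₂ = 13·12·19 = 2964; L₂L₃ = 12·19·2 = 456; L₃L₄ = 19·2·12 = 456.
Length 3: L₁..L₃: k=1: 0+456+13·12·2=768; k=2: 2964+0+13·19·2=3458 → min 768 | L₂..L₄: k=2: 0+456+12·19·12=3192; k=3: 456+0+12·2·12=744 → min 744.
Top-level splits: k=1: (L₁..L₁)·(L₂..L₄) → 0+744+13·12·12 = 2616; k=2: (L₁..L₂)·(L₃..L₄) → 2964+456+13·19·12 = 6384; k=3: (L₁..L₃)·(L₄..L₄) → 768+0+13·2·12 = 1080.
Best split is after L₃, i.e. k = 3.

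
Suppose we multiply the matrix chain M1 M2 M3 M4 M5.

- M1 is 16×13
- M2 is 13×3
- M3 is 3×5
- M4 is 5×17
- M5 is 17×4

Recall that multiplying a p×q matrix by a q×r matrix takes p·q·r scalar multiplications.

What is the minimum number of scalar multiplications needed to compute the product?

1216

Adjacent pairs: M1M2 = 16·13·3 = 624; M2M3 = 13·3·5 = 195; M3M4 = 3·5·17 = 255; M4M5 = 5·17·4 = 340.
Length 3: M1..M3: k=1: 0+195+16·13·5=1235; k=2: 624+0+16·3·5=864 → min 864 | M2..M4: k=2: 0+255+13·3·17=918; k=3: 195+0+13·5·17=1300 → min 918 | M3..M5: k=3: 0+340+3·5·4=400; k=4: 255+0+3·17·4=459 → min 400.
Length 4: M1..M4: k=1: 0+918+16·13·17=4454; k=2: 624+255+16·3·17=1695; k=3: 864+0+16·5·17=2224 → min 1695 | M2..M5: k=2: 0+400+13·3·4=556; k=3: 195+340+13·5·4=795; k=4: 918+0+13·17·4=1802 → min 556.
Length 5: M1..M5: k=1: 0+556+16·13·4=1388; k=2: 624+400+16·3·4=1216; k=3: 864+340+16·5·4=1524; k=4: 1695+0+16·17·4=2783 → min 1216.
Optimal order: ((M1 M2) (M3 (M4 M5))) with cost 1216.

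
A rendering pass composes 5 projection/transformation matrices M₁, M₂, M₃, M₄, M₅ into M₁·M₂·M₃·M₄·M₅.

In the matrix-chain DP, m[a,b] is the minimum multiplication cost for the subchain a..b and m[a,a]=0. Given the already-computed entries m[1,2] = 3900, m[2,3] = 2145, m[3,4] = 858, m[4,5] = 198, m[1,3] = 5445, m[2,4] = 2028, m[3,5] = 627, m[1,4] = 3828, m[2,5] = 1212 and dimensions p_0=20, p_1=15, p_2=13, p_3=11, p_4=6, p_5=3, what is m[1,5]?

m[1,5] = min over k∈[1,4] of m[1,k]+m[k+1,5]+p_{0}·p_k·p_{5}.
k=1: 0 + 1212 + 20·15·3 = 2112; k=2: 3900 + 627 + 20·13·3 = 5307; k=3: 5445 + 198 + 20·11·3 = 6303; k=4: 3828 + 0 + 20·6·3 = 4188.
Minimum: 2112 at k=1.

2112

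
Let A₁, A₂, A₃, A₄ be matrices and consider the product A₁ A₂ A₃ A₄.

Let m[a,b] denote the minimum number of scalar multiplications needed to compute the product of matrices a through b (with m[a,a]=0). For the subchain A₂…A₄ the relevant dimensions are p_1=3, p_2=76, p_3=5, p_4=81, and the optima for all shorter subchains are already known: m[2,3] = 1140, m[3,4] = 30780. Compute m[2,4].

2355

m[2,4] = min over k∈[2,3] of m[2,k]+m[k+1,4]+p_{1}·p_k·p_{4}.
k=2: 0 + 30780 + 3·76·81 = 49248; k=3: 1140 + 0 + 3·5·81 = 2355.
Minimum: 2355 at k=3.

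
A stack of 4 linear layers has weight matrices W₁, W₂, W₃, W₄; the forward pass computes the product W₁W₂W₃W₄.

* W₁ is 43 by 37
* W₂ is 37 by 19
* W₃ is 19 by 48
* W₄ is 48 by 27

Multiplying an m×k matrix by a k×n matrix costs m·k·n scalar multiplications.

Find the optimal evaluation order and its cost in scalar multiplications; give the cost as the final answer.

Adjacent pairs: W₁W₂ = 43·37·19 = 30229; W₂W₃ = 37·19·48 = 33744; W₃W₄ = 19·48·27 = 24624.
Length 3: W₁..W₃: k=1: 0+33744+43·37·48=110112; k=2: 30229+0+43·19·48=69445 → min 69445 | W₂..W₄: k=2: 0+24624+37·19·27=43605; k=3: 33744+0+37·48·27=81696 → min 43605.
Length 4: W₁..W₄: k=1: 0+43605+43·37·27=86562; k=2: 30229+24624+43·19·27=76912; k=3: 69445+0+43·48·27=125173 → min 76912.
Optimal parenthesization: ((W₁W₂)(W₃W₄)) with cost 76912.

76912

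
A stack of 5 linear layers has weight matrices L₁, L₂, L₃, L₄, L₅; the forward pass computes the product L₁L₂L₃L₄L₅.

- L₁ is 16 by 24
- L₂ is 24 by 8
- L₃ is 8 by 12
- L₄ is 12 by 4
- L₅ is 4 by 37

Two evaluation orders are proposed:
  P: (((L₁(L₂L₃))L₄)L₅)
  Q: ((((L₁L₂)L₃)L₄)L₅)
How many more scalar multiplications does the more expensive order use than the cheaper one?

2304

Order P = (((L₁(L₂L₃))L₄)L₅): (L₂L₃): 24×8 by 8×12 → 24×12, cost 24·8·12 = 2304; (L₁(L₂L₃)): 16×24 by 24×12 → 16×12, cost 16·24·12 = 4608; cumulative 6912; ((L₁(L₂L₃))L₄): 16×12 by 12×4 → 16×4, cost 16·12·4 = 768; cumulative 7680; (((L₁(L₂L₃))L₄)L₅): 16×4 by 4×37 → 16×37, cost 16·4·37 = 2368; cumulative 10048. Total 10048.
Order Q = ((((L₁L₂)L₃)L₄)L₅): (L₁L₂): 16×24 by 24×8 → 16×8, cost 16·24·8 = 3072; ((L₁L₂)L₃): 16×8 by 8×12 → 16×12, cost 16·8·12 = 1536; cumulative 4608; (((L₁L₂)L₃)L₄): 16×12 by 12×4 → 16×4, cost 16·12·4 = 768; cumulative 5376; ((((L₁L₂)L₃)L₄)L₅): 16×4 by 4×37 → 16×37, cost 16·4·37 = 2368; cumulative 7744. Total 7744.
Difference: |10048 − 7744| = 2304.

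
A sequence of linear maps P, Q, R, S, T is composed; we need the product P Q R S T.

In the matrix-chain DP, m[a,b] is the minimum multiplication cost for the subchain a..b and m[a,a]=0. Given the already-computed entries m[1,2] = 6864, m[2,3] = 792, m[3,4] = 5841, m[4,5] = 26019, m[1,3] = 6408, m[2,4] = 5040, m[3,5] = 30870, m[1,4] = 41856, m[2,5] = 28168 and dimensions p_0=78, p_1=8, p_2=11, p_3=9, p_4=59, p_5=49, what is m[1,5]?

58744

m[1,5] = min over k∈[1,4] of m[1,k]+m[k+1,5]+p_{0}·p_k·p_{5}.
k=1: 0 + 28168 + 78·8·49 = 58744; k=2: 6864 + 30870 + 78·11·49 = 79776; k=3: 6408 + 26019 + 78·9·49 = 66825; k=4: 41856 + 0 + 78·59·49 = 267354.
Minimum: 58744 at k=1.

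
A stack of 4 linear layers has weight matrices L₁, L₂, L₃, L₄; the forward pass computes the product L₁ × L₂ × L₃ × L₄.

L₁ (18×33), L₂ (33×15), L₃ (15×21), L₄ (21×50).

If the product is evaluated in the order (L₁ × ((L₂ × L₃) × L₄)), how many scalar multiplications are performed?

74745

(L₂ × L₃): 33×15 by 15×21 → 33×21, cost 33·15·21 = 10395
((L₂ × L₃) × L₄): 33×21 by 21×50 → 33×50, cost 33·21·50 = 34650; cumulative 45045
(L₁ × ((L₂ × L₃) × L₄)): 18×33 by 33×50 → 18×50, cost 18·33·50 = 29700; cumulative 74745
Total: 74745 scalar multiplications.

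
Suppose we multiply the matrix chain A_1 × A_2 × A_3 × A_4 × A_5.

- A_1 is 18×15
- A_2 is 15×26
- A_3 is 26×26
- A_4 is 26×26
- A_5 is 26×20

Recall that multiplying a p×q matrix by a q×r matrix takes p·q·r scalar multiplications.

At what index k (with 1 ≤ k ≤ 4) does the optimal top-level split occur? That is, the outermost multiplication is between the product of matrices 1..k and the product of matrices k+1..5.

1

Adjacent pairs: A_1A_2 = 18·15·26 = 7020; A_2A_3 = 15·26·26 = 10140; A_3A_4 = 26·26·26 = 17576; A_4A_5 = 26·26·20 = 13520.
Length 3: A_1..A_3: k=1: 0+10140+18·15·26=17160; k=2: 7020+0+18·26·26=19188 → min 17160 | A_2..A_4: k=2: 0+17576+15·26·26=27716; k=3: 10140+0+15·26·26=20280 → min 20280 | A_3..A_5: k=3: 0+13520+26·26·20=27040; k=4: 17576+0+26·26·20=31096 → min 27040.
Length 4: A_1..A_4: k=1: 0+20280+18·15·26=27300; k=2: 7020+17576+18·26·26=36764; k=3: 17160+0+18·26·26=29328 → min 27300 | A_2..A_5: k=2: 0+27040+15·26·20=34840; k=3: 10140+13520+15·26·20=31460; k=4: 20280+0+15·26·20=28080 → min 28080.
Top-level splits: k=1: (A_1..A_1)·(A_2..A_5) → 0+28080+18·15·20 = 33480; k=2: (A_1..A_2)·(A_3..A_5) → 7020+27040+18·26·20 = 43420; k=3: (A_1..A_3)·(A_4..A_5) → 17160+13520+18·26·20 = 40040; k=4: (A_1..A_4)·(A_5..A_5) → 27300+0+18·26·20 = 36660.
Best split is after A_1, i.e. k = 1.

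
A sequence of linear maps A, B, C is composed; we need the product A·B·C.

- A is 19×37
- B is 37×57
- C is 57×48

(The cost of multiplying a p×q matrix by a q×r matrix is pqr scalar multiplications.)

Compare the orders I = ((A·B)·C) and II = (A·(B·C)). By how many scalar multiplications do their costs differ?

Order I = ((A·B)·C): (A·B): 19×37 by 37×57 → 19×57, cost 19·37·57 = 40071; ((A·B)·C): 19×57 by 57×48 → 19×48, cost 19·57·48 = 51984; cumulative 92055. Total 92055.
Order II = (A·(B·C)): (B·C): 37×57 by 57×48 → 37×48, cost 37·57·48 = 101232; (A·(B·C)): 19×37 by 37×48 → 19×48, cost 19·37·48 = 33744; cumulative 134976. Total 134976.
Difference: |92055 − 134976| = 42921.

42921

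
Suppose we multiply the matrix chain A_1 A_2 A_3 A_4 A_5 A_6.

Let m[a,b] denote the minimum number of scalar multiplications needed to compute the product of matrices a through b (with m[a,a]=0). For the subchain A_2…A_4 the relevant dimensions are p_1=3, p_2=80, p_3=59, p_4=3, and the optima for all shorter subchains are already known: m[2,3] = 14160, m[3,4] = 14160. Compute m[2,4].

14691

m[2,4] = min over k∈[2,3] of m[2,k]+m[k+1,4]+p_{1}·p_k·p_{4}.
k=2: 0 + 14160 + 3·80·3 = 14880; k=3: 14160 + 0 + 3·59·3 = 14691.
Minimum: 14691 at k=3.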